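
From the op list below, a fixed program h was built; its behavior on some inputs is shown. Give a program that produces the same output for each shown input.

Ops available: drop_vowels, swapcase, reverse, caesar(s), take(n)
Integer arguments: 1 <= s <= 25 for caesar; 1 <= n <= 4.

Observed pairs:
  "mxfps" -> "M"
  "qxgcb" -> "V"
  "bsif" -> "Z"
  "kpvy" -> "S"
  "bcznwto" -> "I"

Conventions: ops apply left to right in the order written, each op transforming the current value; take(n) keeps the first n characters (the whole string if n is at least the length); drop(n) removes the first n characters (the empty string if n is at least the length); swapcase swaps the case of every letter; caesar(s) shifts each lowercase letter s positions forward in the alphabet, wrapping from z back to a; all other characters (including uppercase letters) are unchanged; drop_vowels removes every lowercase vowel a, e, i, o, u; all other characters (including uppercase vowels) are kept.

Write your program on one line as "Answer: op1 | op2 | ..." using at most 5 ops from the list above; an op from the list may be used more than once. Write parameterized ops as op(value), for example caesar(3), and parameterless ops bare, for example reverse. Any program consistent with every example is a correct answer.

caesar(20) | reverse | take(1) | swapcase

Check, running the answer program on each example:
  "mxfps" -> "grzjm" -> "mjzrg" -> "m" -> "M"
  "qxgcb" -> "krawv" -> "vwark" -> "v" -> "V"
  "bsif" -> "vmcz" -> "zcmv" -> "z" -> "Z"
  "kpvy" -> "ejps" -> "spje" -> "s" -> "S"
  "bcznwto" -> "vwthqni" -> "inqhtwv" -> "i" -> "I"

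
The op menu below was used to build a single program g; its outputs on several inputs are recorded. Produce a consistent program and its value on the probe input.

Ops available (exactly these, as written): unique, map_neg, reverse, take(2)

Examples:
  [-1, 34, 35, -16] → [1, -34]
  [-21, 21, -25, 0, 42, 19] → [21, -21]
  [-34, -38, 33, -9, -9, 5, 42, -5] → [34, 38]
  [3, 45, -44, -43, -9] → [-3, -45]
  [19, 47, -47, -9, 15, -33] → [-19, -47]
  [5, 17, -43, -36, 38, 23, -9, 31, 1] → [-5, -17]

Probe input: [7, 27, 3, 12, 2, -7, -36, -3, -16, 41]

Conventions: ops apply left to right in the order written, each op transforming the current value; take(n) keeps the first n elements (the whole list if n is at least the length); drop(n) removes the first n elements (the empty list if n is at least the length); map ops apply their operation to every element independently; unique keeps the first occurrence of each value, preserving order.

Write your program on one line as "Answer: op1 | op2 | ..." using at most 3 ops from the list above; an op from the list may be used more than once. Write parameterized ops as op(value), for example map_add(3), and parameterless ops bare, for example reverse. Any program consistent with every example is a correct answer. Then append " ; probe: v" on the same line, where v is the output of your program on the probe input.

map_neg | take(2) ; probe: [-7, -27]

Check, running the answer program on each example:
  [-1, 34, 35, -16] -> [1, -34, -35, 16] -> [1, -34]
  [-21, 21, -25, 0, 42, 19] -> [21, -21, 25, 0, -42, -19] -> [21, -21]
  [-34, -38, 33, -9, -9, 5, 42, -5] -> [34, 38, -33, 9, 9, -5, -42, 5] -> [34, 38]
  [3, 45, -44, -43, -9] -> [-3, -45, 44, 43, 9] -> [-3, -45]
  [19, 47, -47, -9, 15, -33] -> [-19, -47, 47, 9, -15, 33] -> [-19, -47]
  [5, 17, -43, -36, 38, 23, -9, 31, 1] -> [-5, -17, 43, 36, -38, -23, 9, -31, -1] -> [-5, -17]
  probe: [7, 27, 3, 12, 2, -7, -36, -3, -16, 41] -> [-7, -27, -3, -12, -2, 7, 36, 3, 16, -41] -> [-7, -27]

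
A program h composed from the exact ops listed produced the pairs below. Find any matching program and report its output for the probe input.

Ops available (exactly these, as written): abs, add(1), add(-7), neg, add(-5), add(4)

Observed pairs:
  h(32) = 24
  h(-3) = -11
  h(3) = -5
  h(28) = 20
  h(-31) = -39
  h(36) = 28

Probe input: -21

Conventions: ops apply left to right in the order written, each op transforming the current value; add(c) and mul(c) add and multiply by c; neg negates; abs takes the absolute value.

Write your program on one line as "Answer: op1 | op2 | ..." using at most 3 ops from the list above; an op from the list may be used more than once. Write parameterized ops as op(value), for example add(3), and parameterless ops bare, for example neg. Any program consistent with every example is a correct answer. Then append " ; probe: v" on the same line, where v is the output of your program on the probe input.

add(4) | add(-5) | add(-7) ; probe: -29

Check, running the answer program on each example:
  32 -> 36 -> 31 -> 24
  -3 -> 1 -> -4 -> -11
  3 -> 7 -> 2 -> -5
  28 -> 32 -> 27 -> 20
  -31 -> -27 -> -32 -> -39
  36 -> 40 -> 35 -> 28
  probe: -21 -> -17 -> -22 -> -29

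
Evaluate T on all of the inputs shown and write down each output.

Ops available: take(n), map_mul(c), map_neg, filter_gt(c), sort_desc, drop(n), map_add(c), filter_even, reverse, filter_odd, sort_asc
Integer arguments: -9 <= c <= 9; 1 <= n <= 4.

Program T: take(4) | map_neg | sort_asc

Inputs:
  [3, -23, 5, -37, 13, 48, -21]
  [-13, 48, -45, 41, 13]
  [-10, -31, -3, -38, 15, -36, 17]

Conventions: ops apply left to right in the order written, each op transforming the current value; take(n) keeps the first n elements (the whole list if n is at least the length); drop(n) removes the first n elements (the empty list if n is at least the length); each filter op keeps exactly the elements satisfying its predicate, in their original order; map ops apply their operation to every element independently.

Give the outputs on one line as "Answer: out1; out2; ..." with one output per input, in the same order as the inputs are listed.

[-5, -3, 23, 37]; [-48, -41, 13, 45]; [3, 10, 31, 38]

Execution, op by op:
  [3, -23, 5, -37, 13, 48, -21] -> [3, -23, 5, -37] -> [-3, 23, -5, 37] -> [-5, -3, 23, 37]
  [-13, 48, -45, 41, 13] -> [-13, 48, -45, 41] -> [13, -48, 45, -41] -> [-48, -41, 13, 45]
  [-10, -31, -3, -38, 15, -36, 17] -> [-10, -31, -3, -38] -> [10, 31, 3, 38] -> [3, 10, 31, 38]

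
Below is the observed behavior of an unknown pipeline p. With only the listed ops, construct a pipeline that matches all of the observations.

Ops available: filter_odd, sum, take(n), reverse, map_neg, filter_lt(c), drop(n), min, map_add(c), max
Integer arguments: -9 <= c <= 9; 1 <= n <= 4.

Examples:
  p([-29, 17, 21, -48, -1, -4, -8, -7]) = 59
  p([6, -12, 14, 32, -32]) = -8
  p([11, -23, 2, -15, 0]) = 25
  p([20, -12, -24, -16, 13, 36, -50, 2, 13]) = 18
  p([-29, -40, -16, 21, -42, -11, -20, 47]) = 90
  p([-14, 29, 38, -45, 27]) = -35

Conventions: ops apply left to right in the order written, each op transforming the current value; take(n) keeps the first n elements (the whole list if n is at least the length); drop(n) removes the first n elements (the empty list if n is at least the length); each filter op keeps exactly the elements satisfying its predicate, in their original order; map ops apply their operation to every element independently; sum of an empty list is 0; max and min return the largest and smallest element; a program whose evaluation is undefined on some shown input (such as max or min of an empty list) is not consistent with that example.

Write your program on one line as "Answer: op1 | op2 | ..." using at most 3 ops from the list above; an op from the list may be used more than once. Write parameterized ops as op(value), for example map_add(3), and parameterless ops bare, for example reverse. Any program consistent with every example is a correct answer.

map_neg | reverse | sum

Check, running the answer program on each example:
  [-29, 17, 21, -48, -1, -4, -8, -7] -> [29, -17, -21, 48, 1, 4, 8, 7] -> [7, 8, 4, 1, 48, -21, -17, 29] -> 59
  [6, -12, 14, 32, -32] -> [-6, 12, -14, -32, 32] -> [32, -32, -14, 12, -6] -> -8
  [11, -23, 2, -15, 0] -> [-11, 23, -2, 15, 0] -> [0, 15, -2, 23, -11] -> 25
  [20, -12, -24, -16, 13, 36, -50, 2, 13] -> [-20, 12, 24, 16, -13, -36, 50, -2, -13] -> [-13, -2, 50, -36, -13, 16, 24, 12, -20] -> 18
  [-29, -40, -16, 21, -42, -11, -20, 47] -> [29, 40, 16, -21, 42, 11, 20, -47] -> [-47, 20, 11, 42, -21, 16, 40, 29] -> 90
  [-14, 29, 38, -45, 27] -> [14, -29, -38, 45, -27] -> [-27, 45, -38, -29, 14] -> -35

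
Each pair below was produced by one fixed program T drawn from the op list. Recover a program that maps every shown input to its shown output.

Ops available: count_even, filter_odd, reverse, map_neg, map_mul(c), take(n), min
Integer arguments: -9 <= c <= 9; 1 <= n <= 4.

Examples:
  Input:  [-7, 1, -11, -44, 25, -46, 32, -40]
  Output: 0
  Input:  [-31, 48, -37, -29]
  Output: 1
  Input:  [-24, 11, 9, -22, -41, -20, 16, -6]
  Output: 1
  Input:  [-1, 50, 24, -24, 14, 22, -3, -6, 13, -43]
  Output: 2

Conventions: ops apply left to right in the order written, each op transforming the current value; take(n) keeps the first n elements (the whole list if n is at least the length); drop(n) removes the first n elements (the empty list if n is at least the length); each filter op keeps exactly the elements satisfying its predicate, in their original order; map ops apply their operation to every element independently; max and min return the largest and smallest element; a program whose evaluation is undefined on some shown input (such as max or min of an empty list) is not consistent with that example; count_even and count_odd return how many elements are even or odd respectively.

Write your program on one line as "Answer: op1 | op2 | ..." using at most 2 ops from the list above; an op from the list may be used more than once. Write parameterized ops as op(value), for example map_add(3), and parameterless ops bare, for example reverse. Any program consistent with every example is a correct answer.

take(3) | count_even

Check, running the answer program on each example:
  [-7, 1, -11, -44, 25, -46, 32, -40] -> [-7, 1, -11] -> 0
  [-31, 48, -37, -29] -> [-31, 48, -37] -> 1
  [-24, 11, 9, -22, -41, -20, 16, -6] -> [-24, 11, 9] -> 1
  [-1, 50, 24, -24, 14, 22, -3, -6, 13, -43] -> [-1, 50, 24] -> 2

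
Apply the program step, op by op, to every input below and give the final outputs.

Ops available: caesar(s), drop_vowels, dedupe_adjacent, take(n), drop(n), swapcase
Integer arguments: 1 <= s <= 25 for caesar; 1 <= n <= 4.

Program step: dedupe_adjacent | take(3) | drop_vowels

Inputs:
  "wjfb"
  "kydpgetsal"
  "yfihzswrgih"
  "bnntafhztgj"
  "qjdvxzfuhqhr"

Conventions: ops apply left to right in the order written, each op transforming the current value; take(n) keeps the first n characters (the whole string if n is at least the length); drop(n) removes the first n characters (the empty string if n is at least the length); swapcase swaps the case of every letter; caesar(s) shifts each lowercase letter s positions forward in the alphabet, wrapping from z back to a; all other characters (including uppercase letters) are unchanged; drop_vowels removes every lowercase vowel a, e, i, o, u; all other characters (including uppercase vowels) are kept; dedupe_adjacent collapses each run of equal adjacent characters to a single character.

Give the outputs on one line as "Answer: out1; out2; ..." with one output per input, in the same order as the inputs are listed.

"wjf"; "kyd"; "yf"; "bnt"; "qjd"

Execution, op by op:
  "wjfb" -> "wjfb" -> "wjf" -> "wjf"
  "kydpgetsal" -> "kydpgetsal" -> "kyd" -> "kyd"
  "yfihzswrgih" -> "yfihzswrgih" -> "yfi" -> "yf"
  "bnntafhztgj" -> "bntafhztgj" -> "bnt" -> "bnt"
  "qjdvxzfuhqhr" -> "qjdvxzfuhqhr" -> "qjd" -> "qjd"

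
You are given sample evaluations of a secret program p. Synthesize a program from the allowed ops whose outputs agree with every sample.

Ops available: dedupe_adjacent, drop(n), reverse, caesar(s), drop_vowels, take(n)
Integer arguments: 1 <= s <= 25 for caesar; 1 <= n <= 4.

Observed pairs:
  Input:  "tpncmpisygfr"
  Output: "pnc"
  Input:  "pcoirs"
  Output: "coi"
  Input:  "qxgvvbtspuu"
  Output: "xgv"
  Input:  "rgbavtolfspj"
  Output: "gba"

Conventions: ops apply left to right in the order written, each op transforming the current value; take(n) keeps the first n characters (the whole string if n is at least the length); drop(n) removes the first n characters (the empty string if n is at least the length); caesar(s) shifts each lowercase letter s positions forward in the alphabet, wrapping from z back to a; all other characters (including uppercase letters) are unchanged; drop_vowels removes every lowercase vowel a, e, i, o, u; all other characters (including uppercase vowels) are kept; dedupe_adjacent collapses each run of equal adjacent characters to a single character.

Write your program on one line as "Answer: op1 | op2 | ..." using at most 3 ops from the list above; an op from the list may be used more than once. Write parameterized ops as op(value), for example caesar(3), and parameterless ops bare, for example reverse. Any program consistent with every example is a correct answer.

drop(1) | take(3)

Check, running the answer program on each example:
  "tpncmpisygfr" -> "pncmpisygfr" -> "pnc"
  "pcoirs" -> "coirs" -> "coi"
  "qxgvvbtspuu" -> "xgvvbtspuu" -> "xgv"
  "rgbavtolfspj" -> "gbavtolfspj" -> "gba"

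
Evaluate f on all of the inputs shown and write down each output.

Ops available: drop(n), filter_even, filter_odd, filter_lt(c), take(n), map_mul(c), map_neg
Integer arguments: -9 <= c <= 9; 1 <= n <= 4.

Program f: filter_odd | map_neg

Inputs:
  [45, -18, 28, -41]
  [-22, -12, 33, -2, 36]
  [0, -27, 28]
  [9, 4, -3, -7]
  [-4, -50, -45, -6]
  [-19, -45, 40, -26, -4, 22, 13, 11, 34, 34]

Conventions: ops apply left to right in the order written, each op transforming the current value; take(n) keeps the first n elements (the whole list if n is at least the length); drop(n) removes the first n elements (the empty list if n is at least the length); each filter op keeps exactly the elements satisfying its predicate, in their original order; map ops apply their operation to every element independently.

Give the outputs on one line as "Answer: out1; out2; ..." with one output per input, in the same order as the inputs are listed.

Execution, op by op:
  [45, -18, 28, -41] -> [45, -41] -> [-45, 41]
  [-22, -12, 33, -2, 36] -> [33] -> [-33]
  [0, -27, 28] -> [-27] -> [27]
  [9, 4, -3, -7] -> [9, -3, -7] -> [-9, 3, 7]
  [-4, -50, -45, -6] -> [-45] -> [45]
  [-19, -45, 40, -26, -4, 22, 13, 11, 34, 34] -> [-19, -45, 13, 11] -> [19, 45, -13, -11]

[-45, 41]; [-33]; [27]; [-9, 3, 7]; [45]; [19, 45, -13, -11]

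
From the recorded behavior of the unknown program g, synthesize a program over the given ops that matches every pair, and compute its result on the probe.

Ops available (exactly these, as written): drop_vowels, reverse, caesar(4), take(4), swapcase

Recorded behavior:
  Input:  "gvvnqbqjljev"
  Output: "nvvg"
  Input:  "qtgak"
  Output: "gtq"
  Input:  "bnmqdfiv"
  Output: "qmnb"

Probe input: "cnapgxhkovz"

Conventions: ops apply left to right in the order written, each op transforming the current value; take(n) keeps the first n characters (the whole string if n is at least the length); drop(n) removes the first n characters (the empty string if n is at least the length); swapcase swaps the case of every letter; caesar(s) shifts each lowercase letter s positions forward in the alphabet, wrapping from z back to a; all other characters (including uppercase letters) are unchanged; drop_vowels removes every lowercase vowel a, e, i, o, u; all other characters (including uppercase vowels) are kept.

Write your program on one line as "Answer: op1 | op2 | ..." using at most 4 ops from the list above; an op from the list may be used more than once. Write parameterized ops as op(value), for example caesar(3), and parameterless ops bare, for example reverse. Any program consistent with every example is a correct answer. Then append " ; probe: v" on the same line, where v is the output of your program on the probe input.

take(4) | drop_vowels | reverse ; probe: "pnc"

Check, running the answer program on each example:
  "gvvnqbqjljev" -> "gvvn" -> "gvvn" -> "nvvg"
  "qtgak" -> "qtga" -> "qtg" -> "gtq"
  "bnmqdfiv" -> "bnmq" -> "bnmq" -> "qmnb"
  probe: "cnapgxhkovz" -> "cnap" -> "cnp" -> "pnc"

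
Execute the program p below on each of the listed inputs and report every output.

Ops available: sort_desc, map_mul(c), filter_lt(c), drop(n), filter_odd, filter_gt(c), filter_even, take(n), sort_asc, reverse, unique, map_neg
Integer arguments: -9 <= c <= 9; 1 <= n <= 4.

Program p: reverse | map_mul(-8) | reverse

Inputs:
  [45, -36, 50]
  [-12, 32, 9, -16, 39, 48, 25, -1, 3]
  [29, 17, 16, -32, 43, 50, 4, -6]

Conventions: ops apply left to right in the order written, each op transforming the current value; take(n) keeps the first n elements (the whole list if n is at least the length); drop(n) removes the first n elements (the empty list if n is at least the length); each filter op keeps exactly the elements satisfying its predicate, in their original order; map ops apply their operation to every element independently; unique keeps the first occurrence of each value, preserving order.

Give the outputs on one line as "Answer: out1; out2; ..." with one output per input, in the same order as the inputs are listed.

[-360, 288, -400]; [96, -256, -72, 128, -312, -384, -200, 8, -24]; [-232, -136, -128, 256, -344, -400, -32, 48]

Execution, op by op:
  [45, -36, 50] -> [50, -36, 45] -> [-400, 288, -360] -> [-360, 288, -400]
  [-12, 32, 9, -16, 39, 48, 25, -1, 3] -> [3, -1, 25, 48, 39, -16, 9, 32, -12] -> [-24, 8, -200, -384, -312, 128, -72, -256, 96] -> [96, -256, -72, 128, -312, -384, -200, 8, -24]
  [29, 17, 16, -32, 43, 50, 4, -6] -> [-6, 4, 50, 43, -32, 16, 17, 29] -> [48, -32, -400, -344, 256, -128, -136, -232] -> [-232, -136, -128, 256, -344, -400, -32, 48]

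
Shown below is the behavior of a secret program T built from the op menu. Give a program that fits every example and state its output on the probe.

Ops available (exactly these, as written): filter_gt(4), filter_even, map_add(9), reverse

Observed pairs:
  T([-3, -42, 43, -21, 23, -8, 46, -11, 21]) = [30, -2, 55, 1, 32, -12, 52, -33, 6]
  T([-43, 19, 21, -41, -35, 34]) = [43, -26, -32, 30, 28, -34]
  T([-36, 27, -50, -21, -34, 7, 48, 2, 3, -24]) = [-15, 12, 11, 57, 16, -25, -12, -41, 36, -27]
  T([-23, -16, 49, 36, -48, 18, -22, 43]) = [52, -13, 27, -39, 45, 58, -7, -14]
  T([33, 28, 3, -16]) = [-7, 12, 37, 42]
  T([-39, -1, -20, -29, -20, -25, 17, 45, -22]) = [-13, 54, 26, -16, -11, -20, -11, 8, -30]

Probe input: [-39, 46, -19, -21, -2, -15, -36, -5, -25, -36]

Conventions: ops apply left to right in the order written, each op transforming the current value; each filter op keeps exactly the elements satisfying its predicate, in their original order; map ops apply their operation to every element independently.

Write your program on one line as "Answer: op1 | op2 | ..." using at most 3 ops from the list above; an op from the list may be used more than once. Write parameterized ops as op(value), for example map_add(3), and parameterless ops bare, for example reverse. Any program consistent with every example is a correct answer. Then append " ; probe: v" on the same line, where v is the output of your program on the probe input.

reverse | map_add(9) ; probe: [-27, -16, 4, -27, -6, 7, -12, -10, 55, -30]

Check, running the answer program on each example:
  [-3, -42, 43, -21, 23, -8, 46, -11, 21] -> [21, -11, 46, -8, 23, -21, 43, -42, -3] -> [30, -2, 55, 1, 32, -12, 52, -33, 6]
  [-43, 19, 21, -41, -35, 34] -> [34, -35, -41, 21, 19, -43] -> [43, -26, -32, 30, 28, -34]
  [-36, 27, -50, -21, -34, 7, 48, 2, 3, -24] -> [-24, 3, 2, 48, 7, -34, -21, -50, 27, -36] -> [-15, 12, 11, 57, 16, -25, -12, -41, 36, -27]
  [-23, -16, 49, 36, -48, 18, -22, 43] -> [43, -22, 18, -48, 36, 49, -16, -23] -> [52, -13, 27, -39, 45, 58, -7, -14]
  [33, 28, 3, -16] -> [-16, 3, 28, 33] -> [-7, 12, 37, 42]
  [-39, -1, -20, -29, -20, -25, 17, 45, -22] -> [-22, 45, 17, -25, -20, -29, -20, -1, -39] -> [-13, 54, 26, -16, -11, -20, -11, 8, -30]
  probe: [-39, 46, -19, -21, -2, -15, -36, -5, -25, -36] -> [-36, -25, -5, -36, -15, -2, -21, -19, 46, -39] -> [-27, -16, 4, -27, -6, 7, -12, -10, 55, -30]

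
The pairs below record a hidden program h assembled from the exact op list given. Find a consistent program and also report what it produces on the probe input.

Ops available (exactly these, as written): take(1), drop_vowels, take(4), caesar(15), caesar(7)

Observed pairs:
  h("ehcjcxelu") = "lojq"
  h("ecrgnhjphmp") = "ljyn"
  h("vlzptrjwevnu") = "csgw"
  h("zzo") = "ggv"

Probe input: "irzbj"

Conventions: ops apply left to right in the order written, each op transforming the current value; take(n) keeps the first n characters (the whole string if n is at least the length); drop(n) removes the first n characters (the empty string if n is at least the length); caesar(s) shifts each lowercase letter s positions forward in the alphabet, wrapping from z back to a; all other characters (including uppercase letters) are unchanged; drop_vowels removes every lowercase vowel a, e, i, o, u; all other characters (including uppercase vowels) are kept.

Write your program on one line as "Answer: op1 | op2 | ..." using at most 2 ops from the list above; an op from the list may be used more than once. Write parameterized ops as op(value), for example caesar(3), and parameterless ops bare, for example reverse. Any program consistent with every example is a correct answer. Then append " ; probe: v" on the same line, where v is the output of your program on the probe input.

take(4) | caesar(7) ; probe: "pygi"

Check, running the answer program on each example:
  "ehcjcxelu" -> "ehcj" -> "lojq"
  "ecrgnhjphmp" -> "ecrg" -> "ljyn"
  "vlzptrjwevnu" -> "vlzp" -> "csgw"
  "zzo" -> "zzo" -> "ggv"
  probe: "irzbj" -> "irzb" -> "pygi"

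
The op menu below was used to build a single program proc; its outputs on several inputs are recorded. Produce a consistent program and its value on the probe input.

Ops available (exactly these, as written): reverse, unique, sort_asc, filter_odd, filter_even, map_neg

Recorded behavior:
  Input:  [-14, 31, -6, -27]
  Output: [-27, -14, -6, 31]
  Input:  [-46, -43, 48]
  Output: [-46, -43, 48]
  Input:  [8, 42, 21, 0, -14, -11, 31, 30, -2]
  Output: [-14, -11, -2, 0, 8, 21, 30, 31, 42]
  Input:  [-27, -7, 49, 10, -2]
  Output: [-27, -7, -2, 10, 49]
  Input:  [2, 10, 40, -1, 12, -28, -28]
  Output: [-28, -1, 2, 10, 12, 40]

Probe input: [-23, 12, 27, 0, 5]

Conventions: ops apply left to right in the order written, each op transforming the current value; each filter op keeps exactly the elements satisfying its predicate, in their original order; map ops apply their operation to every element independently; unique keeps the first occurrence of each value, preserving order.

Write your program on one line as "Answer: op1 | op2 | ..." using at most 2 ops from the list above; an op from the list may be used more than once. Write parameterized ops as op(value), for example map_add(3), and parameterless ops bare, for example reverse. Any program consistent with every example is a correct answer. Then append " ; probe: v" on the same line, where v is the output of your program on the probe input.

unique | sort_asc ; probe: [-23, 0, 5, 12, 27]

Check, running the answer program on each example:
  [-14, 31, -6, -27] -> [-14, 31, -6, -27] -> [-27, -14, -6, 31]
  [-46, -43, 48] -> [-46, -43, 48] -> [-46, -43, 48]
  [8, 42, 21, 0, -14, -11, 31, 30, -2] -> [8, 42, 21, 0, -14, -11, 31, 30, -2] -> [-14, -11, -2, 0, 8, 21, 30, 31, 42]
  [-27, -7, 49, 10, -2] -> [-27, -7, 49, 10, -2] -> [-27, -7, -2, 10, 49]
  [2, 10, 40, -1, 12, -28, -28] -> [2, 10, 40, -1, 12, -28] -> [-28, -1, 2, 10, 12, 40]
  probe: [-23, 12, 27, 0, 5] -> [-23, 12, 27, 0, 5] -> [-23, 0, 5, 12, 27]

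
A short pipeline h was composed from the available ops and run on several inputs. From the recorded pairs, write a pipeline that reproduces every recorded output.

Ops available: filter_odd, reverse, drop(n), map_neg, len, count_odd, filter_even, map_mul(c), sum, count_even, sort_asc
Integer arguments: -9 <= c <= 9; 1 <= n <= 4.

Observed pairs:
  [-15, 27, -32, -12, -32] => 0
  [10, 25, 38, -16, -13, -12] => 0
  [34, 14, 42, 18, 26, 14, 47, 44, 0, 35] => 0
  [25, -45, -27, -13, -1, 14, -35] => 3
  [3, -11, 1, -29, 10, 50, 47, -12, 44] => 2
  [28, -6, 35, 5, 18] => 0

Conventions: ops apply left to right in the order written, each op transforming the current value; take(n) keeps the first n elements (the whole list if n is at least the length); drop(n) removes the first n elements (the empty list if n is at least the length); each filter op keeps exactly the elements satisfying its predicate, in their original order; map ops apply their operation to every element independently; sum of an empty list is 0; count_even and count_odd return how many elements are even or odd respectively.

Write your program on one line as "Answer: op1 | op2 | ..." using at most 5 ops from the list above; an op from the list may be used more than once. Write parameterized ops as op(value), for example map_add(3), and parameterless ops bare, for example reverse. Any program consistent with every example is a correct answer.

map_neg | filter_odd | reverse | drop(3) | len

Check, running the answer program on each example:
  [-15, 27, -32, -12, -32] -> [15, -27, 32, 12, 32] -> [15, -27] -> [-27, 15] -> [] -> 0
  [10, 25, 38, -16, -13, -12] -> [-10, -25, -38, 16, 13, 12] -> [-25, 13] -> [13, -25] -> [] -> 0
  [34, 14, 42, 18, 26, 14, 47, 44, 0, 35] -> [-34, -14, -42, -18, -26, -14, -47, -44, 0, -35] -> [-47, -35] -> [-35, -47] -> [] -> 0
  [25, -45, -27, -13, -1, 14, -35] -> [-25, 45, 27, 13, 1, -14, 35] -> [-25, 45, 27, 13, 1, 35] -> [35, 1, 13, 27, 45, -25] -> [27, 45, -25] -> 3
  [3, -11, 1, -29, 10, 50, 47, -12, 44] -> [-3, 11, -1, 29, -10, -50, -47, 12, -44] -> [-3, 11, -1, 29, -47] -> [-47, 29, -1, 11, -3] -> [11, -3] -> 2
  [28, -6, 35, 5, 18] -> [-28, 6, -35, -5, -18] -> [-35, -5] -> [-5, -35] -> [] -> 0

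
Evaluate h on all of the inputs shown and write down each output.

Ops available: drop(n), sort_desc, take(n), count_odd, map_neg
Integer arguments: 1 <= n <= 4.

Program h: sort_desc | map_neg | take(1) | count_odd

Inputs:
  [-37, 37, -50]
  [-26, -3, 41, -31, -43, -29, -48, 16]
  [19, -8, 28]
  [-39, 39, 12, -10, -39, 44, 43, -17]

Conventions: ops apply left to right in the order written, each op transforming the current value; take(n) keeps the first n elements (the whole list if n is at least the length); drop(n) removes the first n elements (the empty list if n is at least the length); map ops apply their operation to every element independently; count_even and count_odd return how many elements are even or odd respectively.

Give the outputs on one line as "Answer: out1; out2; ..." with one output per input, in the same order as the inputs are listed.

1; 1; 0; 0

Execution, op by op:
  [-37, 37, -50] -> [37, -37, -50] -> [-37, 37, 50] -> [-37] -> 1
  [-26, -3, 41, -31, -43, -29, -48, 16] -> [41, 16, -3, -26, -29, -31, -43, -48] -> [-41, -16, 3, 26, 29, 31, 43, 48] -> [-41] -> 1
  [19, -8, 28] -> [28, 19, -8] -> [-28, -19, 8] -> [-28] -> 0
  [-39, 39, 12, -10, -39, 44, 43, -17] -> [44, 43, 39, 12, -10, -17, -39, -39] -> [-44, -43, -39, -12, 10, 17, 39, 39] -> [-44] -> 0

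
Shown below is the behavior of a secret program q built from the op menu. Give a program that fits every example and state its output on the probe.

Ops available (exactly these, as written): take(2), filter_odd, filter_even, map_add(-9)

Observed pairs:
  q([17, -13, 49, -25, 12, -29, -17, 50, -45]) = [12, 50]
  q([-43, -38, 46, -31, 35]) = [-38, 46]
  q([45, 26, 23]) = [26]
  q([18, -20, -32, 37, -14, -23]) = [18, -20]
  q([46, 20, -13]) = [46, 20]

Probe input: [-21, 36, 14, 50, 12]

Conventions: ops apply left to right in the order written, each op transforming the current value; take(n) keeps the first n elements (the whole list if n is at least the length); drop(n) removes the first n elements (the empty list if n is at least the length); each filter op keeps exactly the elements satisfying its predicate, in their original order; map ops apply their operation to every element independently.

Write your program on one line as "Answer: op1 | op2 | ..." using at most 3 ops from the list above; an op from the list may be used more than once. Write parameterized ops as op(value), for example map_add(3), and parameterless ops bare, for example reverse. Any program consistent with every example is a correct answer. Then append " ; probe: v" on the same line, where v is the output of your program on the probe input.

filter_even | take(2) ; probe: [36, 14]

Check, running the answer program on each example:
  [17, -13, 49, -25, 12, -29, -17, 50, -45] -> [12, 50] -> [12, 50]
  [-43, -38, 46, -31, 35] -> [-38, 46] -> [-38, 46]
  [45, 26, 23] -> [26] -> [26]
  [18, -20, -32, 37, -14, -23] -> [18, -20, -32, -14] -> [18, -20]
  [46, 20, -13] -> [46, 20] -> [46, 20]
  probe: [-21, 36, 14, 50, 12] -> [36, 14, 50, 12] -> [36, 14]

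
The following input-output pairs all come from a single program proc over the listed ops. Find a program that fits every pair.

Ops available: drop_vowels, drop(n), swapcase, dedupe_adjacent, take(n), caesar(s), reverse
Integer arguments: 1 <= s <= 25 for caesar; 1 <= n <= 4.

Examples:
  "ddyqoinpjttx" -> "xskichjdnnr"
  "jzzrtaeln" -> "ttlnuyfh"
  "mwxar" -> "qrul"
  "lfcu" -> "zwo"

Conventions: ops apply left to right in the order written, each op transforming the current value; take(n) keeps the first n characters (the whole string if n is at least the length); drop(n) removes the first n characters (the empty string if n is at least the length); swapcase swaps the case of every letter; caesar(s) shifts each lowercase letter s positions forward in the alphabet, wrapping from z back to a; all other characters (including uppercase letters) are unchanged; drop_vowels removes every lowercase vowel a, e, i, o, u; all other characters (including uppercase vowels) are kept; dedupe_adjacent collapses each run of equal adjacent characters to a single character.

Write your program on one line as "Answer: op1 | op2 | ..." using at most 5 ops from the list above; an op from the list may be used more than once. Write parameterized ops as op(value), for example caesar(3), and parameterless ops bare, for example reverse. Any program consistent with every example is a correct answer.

caesar(20) | swapcase | drop(1) | swapcase

Check, running the answer program on each example:
  "ddyqoinpjttx" -> "xxskichjdnnr" -> "XXSKICHJDNNR" -> "XSKICHJDNNR" -> "xskichjdnnr"
  "jzzrtaeln" -> "dttlnuyfh" -> "DTTLNUYFH" -> "TTLNUYFH" -> "ttlnuyfh"
  "mwxar" -> "gqrul" -> "GQRUL" -> "QRUL" -> "qrul"
  "lfcu" -> "fzwo" -> "FZWO" -> "ZWO" -> "zwo"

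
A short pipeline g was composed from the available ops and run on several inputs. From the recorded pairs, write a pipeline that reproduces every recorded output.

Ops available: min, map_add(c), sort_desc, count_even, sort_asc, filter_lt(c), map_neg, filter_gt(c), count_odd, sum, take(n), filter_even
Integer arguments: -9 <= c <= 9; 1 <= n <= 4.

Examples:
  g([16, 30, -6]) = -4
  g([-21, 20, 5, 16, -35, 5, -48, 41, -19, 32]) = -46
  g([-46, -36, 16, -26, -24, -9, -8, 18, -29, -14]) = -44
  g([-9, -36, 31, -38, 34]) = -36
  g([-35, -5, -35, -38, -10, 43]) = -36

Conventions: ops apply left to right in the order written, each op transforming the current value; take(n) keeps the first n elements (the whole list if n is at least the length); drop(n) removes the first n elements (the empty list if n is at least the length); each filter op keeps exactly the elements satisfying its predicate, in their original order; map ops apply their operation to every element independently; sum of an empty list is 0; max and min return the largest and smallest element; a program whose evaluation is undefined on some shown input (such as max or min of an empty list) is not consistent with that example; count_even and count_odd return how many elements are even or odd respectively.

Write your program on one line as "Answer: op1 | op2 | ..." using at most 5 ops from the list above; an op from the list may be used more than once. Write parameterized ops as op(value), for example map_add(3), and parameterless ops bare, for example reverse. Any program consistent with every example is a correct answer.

filter_lt(2) | filter_even | take(3) | map_add(2) | min

Check, running the answer program on each example:
  [16, 30, -6] -> [-6] -> [-6] -> [-6] -> [-4] -> -4
  [-21, 20, 5, 16, -35, 5, -48, 41, -19, 32] -> [-21, -35, -48, -19] -> [-48] -> [-48] -> [-46] -> -46
  [-46, -36, 16, -26, -24, -9, -8, 18, -29, -14] -> [-46, -36, -26, -24, -9, -8, -29, -14] -> [-46, -36, -26, -24, -8, -14] -> [-46, -36, -26] -> [-44, -34, -24] -> -44
  [-9, -36, 31, -38, 34] -> [-9, -36, -38] -> [-36, -38] -> [-36, -38] -> [-34, -36] -> -36
  [-35, -5, -35, -38, -10, 43] -> [-35, -5, -35, -38, -10] -> [-38, -10] -> [-38, -10] -> [-36, -8] -> -36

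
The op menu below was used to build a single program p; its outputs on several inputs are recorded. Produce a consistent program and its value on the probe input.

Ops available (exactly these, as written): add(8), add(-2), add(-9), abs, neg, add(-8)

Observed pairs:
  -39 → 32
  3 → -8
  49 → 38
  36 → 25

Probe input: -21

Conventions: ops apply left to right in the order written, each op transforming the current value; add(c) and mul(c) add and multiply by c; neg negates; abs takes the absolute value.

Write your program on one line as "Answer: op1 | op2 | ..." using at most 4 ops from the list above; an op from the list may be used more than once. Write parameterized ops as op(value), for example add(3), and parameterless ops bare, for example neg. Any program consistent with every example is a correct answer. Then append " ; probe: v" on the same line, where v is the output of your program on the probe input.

add(-2) | abs | add(-9) ; probe: 14

Check, running the answer program on each example:
  -39 -> -41 -> 41 -> 32
  3 -> 1 -> 1 -> -8
  49 -> 47 -> 47 -> 38
  36 -> 34 -> 34 -> 25
  probe: -21 -> -23 -> 23 -> 14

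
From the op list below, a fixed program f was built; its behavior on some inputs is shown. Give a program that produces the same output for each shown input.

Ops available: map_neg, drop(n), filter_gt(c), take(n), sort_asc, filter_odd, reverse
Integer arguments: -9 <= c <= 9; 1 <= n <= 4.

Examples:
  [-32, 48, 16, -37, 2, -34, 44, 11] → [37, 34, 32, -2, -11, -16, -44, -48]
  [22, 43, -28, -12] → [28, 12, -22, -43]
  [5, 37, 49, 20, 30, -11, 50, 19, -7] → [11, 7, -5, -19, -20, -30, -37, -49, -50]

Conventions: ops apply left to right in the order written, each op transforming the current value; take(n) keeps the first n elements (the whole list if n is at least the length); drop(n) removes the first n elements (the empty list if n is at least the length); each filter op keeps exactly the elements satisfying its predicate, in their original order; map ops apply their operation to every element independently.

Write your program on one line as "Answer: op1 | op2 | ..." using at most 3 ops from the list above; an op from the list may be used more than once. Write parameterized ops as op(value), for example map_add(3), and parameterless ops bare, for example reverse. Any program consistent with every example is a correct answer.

sort_asc | map_neg

Check, running the answer program on each example:
  [-32, 48, 16, -37, 2, -34, 44, 11] -> [-37, -34, -32, 2, 11, 16, 44, 48] -> [37, 34, 32, -2, -11, -16, -44, -48]
  [22, 43, -28, -12] -> [-28, -12, 22, 43] -> [28, 12, -22, -43]
  [5, 37, 49, 20, 30, -11, 50, 19, -7] -> [-11, -7, 5, 19, 20, 30, 37, 49, 50] -> [11, 7, -5, -19, -20, -30, -37, -49, -50]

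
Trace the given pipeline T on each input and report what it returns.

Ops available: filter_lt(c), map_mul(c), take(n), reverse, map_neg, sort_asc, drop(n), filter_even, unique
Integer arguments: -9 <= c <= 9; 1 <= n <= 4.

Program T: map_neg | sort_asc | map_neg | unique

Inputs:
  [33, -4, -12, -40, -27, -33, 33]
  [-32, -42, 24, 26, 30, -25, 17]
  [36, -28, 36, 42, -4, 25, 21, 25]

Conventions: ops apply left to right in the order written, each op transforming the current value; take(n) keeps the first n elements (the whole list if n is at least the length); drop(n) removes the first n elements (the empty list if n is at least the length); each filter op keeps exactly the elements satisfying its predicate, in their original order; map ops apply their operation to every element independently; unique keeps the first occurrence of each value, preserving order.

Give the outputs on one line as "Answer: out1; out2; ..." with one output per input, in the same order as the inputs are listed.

[33, -4, -12, -27, -33, -40]; [30, 26, 24, 17, -25, -32, -42]; [42, 36, 25, 21, -4, -28]

Execution, op by op:
  [33, -4, -12, -40, -27, -33, 33] -> [-33, 4, 12, 40, 27, 33, -33] -> [-33, -33, 4, 12, 27, 33, 40] -> [33, 33, -4, -12, -27, -33, -40] -> [33, -4, -12, -27, -33, -40]
  [-32, -42, 24, 26, 30, -25, 17] -> [32, 42, -24, -26, -30, 25, -17] -> [-30, -26, -24, -17, 25, 32, 42] -> [30, 26, 24, 17, -25, -32, -42] -> [30, 26, 24, 17, -25, -32, -42]
  [36, -28, 36, 42, -4, 25, 21, 25] -> [-36, 28, -36, -42, 4, -25, -21, -25] -> [-42, -36, -36, -25, -25, -21, 4, 28] -> [42, 36, 36, 25, 25, 21, -4, -28] -> [42, 36, 25, 21, -4, -28]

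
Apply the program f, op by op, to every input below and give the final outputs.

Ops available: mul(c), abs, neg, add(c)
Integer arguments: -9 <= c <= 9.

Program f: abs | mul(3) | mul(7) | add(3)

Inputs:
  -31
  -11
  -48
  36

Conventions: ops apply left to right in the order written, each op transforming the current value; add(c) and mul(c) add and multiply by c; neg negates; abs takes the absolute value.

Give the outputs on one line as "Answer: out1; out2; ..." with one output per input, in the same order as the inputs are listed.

Execution, op by op:
  -31 -> 31 -> 93 -> 651 -> 654
  -11 -> 11 -> 33 -> 231 -> 234
  -48 -> 48 -> 144 -> 1008 -> 1011
  36 -> 36 -> 108 -> 756 -> 759

654; 234; 1011; 759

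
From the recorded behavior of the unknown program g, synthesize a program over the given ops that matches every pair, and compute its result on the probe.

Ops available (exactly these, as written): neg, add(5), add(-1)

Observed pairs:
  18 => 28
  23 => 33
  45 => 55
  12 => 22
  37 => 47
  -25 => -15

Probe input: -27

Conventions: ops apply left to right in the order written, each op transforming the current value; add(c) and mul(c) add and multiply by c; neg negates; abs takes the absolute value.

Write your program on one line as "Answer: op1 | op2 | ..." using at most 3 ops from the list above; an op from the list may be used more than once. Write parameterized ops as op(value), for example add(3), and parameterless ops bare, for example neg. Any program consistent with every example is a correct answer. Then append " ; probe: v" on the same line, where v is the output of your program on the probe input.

add(5) | add(5) ; probe: -17

Check, running the answer program on each example:
  18 -> 23 -> 28
  23 -> 28 -> 33
  45 -> 50 -> 55
  12 -> 17 -> 22
  37 -> 42 -> 47
  -25 -> -20 -> -15
  probe: -27 -> -22 -> -17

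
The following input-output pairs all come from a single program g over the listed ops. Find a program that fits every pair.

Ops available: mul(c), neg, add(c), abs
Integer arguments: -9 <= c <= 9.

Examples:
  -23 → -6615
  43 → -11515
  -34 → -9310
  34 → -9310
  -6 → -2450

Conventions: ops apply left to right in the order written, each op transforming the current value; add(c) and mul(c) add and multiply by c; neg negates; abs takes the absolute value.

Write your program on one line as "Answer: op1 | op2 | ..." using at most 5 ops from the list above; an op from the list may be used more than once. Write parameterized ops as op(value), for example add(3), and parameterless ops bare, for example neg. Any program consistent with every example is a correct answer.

abs | add(4) | mul(5) | mul(-7) | mul(7)

Check, running the answer program on each example:
  -23 -> 23 -> 27 -> 135 -> -945 -> -6615
  43 -> 43 -> 47 -> 235 -> -1645 -> -11515
  -34 -> 34 -> 38 -> 190 -> -1330 -> -9310
  34 -> 34 -> 38 -> 190 -> -1330 -> -9310
  -6 -> 6 -> 10 -> 50 -> -350 -> -2450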